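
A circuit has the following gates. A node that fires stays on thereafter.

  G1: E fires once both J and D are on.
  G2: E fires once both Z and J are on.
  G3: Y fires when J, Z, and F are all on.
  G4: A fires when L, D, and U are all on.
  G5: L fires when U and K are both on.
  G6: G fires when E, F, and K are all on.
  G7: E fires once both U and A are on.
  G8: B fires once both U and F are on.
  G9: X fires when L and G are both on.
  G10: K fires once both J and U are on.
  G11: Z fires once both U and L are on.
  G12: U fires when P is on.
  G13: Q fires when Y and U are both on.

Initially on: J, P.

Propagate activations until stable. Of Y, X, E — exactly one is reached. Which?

E

G12: P on → U on.
J and U are on, so K fires (G10).
U and K are on, so L fires (G5).
U and L are on, so Z fires (G11).
G2: Z and J on → E on.
X would need L and G (G9), but G never turns on. Y would need J, Z, and F (G3), but F never turns on.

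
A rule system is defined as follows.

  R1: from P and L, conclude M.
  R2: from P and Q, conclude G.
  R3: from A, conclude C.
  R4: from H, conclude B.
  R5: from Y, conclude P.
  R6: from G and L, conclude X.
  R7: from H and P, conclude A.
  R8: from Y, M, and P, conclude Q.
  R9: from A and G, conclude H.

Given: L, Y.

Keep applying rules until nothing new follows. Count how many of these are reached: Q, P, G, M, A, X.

From Y, R5 gives P.
From P and L, R1 gives M.
Y, M, and P hold, so Q follows (R8).
From P and Q, R2 gives G.
From G and L, R6 gives X.
Q: reached.
P: reached.
G: reached.
M: reached.
A would need H and P (R7), but H is never established.
X: reached.
Reached: Q, P, G, M, and X — 5 of the 6.

5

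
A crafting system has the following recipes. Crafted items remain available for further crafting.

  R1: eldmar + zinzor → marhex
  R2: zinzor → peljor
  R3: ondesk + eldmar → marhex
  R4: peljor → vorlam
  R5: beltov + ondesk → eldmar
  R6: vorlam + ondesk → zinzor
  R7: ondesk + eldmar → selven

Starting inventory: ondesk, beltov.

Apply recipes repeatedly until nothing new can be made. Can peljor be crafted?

No

peljor would need zinzor (R2), but zinzor is never obtained.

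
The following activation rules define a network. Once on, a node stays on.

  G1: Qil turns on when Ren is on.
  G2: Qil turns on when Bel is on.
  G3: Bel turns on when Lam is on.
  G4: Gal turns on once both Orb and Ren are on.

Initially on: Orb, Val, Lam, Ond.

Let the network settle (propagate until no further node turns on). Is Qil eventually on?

G3: Lam on → Bel on.
G2: Bel on → Qil on.

Yes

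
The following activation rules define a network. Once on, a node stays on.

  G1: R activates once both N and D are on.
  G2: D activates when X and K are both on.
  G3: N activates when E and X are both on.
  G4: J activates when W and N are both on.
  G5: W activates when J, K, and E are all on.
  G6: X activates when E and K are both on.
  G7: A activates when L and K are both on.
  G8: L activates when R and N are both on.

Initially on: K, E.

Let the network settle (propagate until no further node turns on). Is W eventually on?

W would need J, K, and E (G5), but J never turns on.

No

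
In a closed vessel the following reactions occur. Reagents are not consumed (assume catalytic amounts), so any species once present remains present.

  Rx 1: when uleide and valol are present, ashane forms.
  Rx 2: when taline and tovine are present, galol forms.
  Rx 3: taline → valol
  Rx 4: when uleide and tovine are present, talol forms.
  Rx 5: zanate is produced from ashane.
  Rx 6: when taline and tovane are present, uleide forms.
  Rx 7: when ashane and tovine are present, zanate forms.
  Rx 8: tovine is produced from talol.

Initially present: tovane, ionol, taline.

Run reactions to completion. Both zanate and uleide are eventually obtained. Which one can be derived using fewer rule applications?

uleide: taline and tovane present → uleide forms (Rx 6). [1 rule application]
zanate: taline and tovane present → uleide forms (Rx 6). taline present → valol forms (Rx 3). uleide and valol present → ashane forms (Rx 1). ashane present → zanate forms (Rx 5). [4 rule applications]
uleide needs fewer.

uleide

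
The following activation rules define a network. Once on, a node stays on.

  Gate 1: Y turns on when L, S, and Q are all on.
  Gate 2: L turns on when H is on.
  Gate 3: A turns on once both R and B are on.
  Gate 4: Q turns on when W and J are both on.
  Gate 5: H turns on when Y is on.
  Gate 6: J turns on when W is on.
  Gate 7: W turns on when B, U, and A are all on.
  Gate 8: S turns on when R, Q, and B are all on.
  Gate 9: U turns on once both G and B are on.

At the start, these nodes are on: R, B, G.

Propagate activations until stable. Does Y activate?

Y would need L, S, and Q (Gate 1), but L never turns on.

No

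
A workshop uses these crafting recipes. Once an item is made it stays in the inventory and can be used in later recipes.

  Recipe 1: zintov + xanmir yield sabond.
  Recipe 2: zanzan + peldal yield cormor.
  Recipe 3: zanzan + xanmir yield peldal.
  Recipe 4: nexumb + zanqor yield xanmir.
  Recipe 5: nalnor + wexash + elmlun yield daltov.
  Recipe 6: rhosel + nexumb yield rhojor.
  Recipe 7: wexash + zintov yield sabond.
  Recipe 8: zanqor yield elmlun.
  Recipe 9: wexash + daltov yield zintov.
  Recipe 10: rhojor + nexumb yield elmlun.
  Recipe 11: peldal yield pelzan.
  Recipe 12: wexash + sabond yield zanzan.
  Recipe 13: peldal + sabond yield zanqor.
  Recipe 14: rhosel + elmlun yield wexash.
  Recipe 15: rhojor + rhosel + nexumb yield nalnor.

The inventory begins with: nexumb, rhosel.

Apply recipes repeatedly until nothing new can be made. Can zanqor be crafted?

No

zanqor would need peldal and sabond (Recipe 13), but peldal is never obtained.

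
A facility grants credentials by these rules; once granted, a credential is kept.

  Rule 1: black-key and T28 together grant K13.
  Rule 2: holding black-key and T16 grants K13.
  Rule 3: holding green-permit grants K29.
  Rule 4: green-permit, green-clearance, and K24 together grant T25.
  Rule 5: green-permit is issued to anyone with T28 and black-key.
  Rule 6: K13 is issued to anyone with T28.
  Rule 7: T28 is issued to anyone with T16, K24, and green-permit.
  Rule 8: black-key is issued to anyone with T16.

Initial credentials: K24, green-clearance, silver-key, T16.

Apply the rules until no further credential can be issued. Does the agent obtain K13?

Holding T16 grants black-key (Rule 8).
Holding black-key and T16 grants K13 (Rule 2).

Yes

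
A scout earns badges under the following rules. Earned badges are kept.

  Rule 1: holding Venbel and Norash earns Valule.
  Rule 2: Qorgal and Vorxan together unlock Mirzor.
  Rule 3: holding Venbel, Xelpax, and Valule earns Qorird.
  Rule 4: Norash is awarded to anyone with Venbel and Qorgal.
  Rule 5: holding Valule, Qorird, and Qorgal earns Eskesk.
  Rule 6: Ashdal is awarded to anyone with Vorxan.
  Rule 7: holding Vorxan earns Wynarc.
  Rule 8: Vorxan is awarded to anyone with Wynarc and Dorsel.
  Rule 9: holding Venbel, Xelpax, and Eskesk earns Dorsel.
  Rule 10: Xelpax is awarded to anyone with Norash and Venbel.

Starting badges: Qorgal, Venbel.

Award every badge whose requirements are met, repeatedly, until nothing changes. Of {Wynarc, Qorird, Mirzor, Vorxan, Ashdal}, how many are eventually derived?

With Venbel and Qorgal, Norash is earned (Rule 4).
With Norash and Venbel, Xelpax is earned (Rule 10).
With Venbel and Norash, Valule is earned (Rule 1).
With Venbel, Xelpax, and Valule, Qorird is earned (Rule 3).
Wynarc would need Vorxan (Rule 7), but Vorxan is never earned.
Qorird: reached.
Mirzor would need Qorgal and Vorxan (Rule 2), but Vorxan is never earned.
Vorxan would need Wynarc and Dorsel (Rule 8), but Wynarc is never earned.
Ashdal would need Vorxan (Rule 6), but Vorxan is never earned.
Reached: Qorird — 1 of the 5.

1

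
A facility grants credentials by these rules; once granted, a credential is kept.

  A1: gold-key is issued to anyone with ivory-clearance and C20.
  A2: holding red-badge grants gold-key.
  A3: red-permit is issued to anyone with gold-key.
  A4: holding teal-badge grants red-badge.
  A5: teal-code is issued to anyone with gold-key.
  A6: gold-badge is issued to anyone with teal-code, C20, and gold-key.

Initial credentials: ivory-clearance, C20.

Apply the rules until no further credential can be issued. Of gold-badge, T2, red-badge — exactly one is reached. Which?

gold-badge

Holding ivory-clearance and C20 grants gold-key (A1).
Holding gold-key grants teal-code (A5).
Holding teal-code, C20, and gold-key grants gold-badge (A6).
No rule produces T2, and it is not given. red-badge would need teal-badge (A4), but teal-badge is never granted.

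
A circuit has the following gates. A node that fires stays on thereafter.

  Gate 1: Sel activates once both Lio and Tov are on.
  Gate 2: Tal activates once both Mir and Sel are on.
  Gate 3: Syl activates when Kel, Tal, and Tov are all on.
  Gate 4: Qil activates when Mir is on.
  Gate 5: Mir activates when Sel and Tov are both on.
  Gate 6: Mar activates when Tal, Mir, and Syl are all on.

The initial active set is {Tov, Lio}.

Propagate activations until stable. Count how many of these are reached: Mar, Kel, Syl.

Mar would need Tal, Mir, and Syl (Gate 6), but Syl never turns on.
No rule produces Kel, and it is not given.
Syl would need Kel, Tal, and Tov (Gate 3), but Kel never turns on.
None of the 3 are reached.

0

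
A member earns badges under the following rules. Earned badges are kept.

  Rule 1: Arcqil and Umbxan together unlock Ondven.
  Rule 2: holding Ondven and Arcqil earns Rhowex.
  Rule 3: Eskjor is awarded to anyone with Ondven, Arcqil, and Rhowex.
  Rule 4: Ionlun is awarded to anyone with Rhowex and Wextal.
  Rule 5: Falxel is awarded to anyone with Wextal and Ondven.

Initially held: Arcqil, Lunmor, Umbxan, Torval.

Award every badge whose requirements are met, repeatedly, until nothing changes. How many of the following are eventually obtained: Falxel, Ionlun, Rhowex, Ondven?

2

With Arcqil and Umbxan, Ondven is earned (Rule 1).
With Ondven and Arcqil, Rhowex is earned (Rule 2).
Falxel would need Wextal and Ondven (Rule 5), but Wextal is never earned.
Ionlun would need Rhowex and Wextal (Rule 4), but Wextal is never earned.
Rhowex: reached.
Ondven: reached.
Reached: Rhowex and Ondven — 2 of the 4.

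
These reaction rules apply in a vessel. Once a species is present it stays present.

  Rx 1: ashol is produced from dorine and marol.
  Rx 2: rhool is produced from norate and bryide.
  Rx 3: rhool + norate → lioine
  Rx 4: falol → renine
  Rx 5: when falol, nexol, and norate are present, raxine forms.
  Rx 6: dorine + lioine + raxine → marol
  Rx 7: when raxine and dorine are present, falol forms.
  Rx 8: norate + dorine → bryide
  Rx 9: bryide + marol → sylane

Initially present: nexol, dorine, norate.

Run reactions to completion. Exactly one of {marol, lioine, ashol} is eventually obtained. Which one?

lioine

norate and dorine present → bryide forms (Rx 8).
norate and bryide present → rhool forms (Rx 2).
rhool and norate present → lioine forms (Rx 3).
ashol would need dorine and marol (Rx 1), but marol never forms. marol would need dorine, lioine, and raxine (Rx 6), but raxine never forms.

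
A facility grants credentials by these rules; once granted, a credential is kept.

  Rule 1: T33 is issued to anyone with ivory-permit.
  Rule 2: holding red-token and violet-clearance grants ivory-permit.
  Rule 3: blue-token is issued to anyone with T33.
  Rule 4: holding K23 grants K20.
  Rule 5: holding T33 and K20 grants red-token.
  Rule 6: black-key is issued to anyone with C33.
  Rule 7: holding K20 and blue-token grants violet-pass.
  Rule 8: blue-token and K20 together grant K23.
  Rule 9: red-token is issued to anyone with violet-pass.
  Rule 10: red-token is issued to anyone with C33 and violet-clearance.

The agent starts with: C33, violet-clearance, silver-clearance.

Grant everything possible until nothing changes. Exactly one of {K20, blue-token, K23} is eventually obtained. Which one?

Holding C33 and violet-clearance grants red-token (Rule 10).
Holding red-token and violet-clearance grants ivory-permit (Rule 2).
Holding ivory-permit grants T33 (Rule 1).
Holding T33 grants blue-token (Rule 3).
K23 would need blue-token and K20 (Rule 8), but K20 is never granted. K20 would need K23 (Rule 4), but K23 is never granted.

blue-token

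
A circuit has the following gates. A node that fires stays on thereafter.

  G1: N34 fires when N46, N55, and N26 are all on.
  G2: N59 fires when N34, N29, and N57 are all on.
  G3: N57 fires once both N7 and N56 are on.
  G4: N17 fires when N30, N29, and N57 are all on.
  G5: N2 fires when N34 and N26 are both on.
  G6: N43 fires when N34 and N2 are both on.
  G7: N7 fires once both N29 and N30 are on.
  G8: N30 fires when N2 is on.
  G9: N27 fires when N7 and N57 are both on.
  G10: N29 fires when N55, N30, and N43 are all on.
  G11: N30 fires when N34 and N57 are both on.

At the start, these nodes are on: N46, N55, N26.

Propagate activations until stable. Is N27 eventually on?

No

N27 would need N7 and N57 (G9), but N57 never turns on.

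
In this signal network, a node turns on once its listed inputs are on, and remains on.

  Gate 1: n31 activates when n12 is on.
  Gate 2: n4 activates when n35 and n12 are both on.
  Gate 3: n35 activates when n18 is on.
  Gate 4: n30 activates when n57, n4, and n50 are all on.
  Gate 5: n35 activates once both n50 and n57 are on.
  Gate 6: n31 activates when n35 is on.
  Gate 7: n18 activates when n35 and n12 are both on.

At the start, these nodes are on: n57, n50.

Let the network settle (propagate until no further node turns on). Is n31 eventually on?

Yes

Gate 5: n50 and n57 on → n35 on.
n35 is on, so n31 activates (Gate 6).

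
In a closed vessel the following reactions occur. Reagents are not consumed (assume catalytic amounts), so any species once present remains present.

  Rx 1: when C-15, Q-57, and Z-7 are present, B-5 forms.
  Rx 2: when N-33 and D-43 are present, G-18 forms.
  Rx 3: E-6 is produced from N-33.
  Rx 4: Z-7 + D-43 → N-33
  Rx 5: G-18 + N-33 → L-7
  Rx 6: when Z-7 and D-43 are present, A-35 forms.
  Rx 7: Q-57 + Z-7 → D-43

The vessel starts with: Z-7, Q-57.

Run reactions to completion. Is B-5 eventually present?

No

B-5 would need C-15, Q-57, and Z-7 (Rx 1), but C-15 never forms.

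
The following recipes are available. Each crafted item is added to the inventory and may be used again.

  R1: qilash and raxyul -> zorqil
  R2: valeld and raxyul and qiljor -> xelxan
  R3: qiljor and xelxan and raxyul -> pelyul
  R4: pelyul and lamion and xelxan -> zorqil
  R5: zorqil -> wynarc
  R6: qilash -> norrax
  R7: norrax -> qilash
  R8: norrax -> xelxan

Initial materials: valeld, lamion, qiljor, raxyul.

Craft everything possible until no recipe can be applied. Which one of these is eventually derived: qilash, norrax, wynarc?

Using R2, valeld, raxyul, and qiljor make xelxan.
Using R3, qiljor, xelxan, and raxyul make pelyul.
pelyul and lamion and xelxan -> zorqil (R4).
zorqil -> wynarc (R5).
qilash would need norrax (R7), but norrax is never obtained. norrax would need qilash (R6), but qilash is never obtained.

wynarc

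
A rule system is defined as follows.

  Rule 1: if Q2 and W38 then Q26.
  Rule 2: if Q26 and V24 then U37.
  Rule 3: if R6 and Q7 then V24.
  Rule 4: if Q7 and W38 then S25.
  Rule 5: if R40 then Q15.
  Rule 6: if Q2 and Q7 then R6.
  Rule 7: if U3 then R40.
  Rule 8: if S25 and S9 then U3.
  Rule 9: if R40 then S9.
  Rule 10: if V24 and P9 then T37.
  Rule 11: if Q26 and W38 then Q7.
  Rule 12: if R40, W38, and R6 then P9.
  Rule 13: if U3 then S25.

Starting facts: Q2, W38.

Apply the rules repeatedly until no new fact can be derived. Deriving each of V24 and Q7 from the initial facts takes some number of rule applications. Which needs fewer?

Q7

Q7: Q2 and W38 hold, so Q26 follows (Rule 1). From Q26 and W38, Rule 11 gives Q7. [2 rule applications]
V24: From Q2 and W38, Rule 1 gives Q26. From Q26 and W38, Rule 11 gives Q7. From Q2 and Q7, Rule 6 gives R6. From R6 and Q7, Rule 3 gives V24. [4 rule applications]
Q7 needs fewer.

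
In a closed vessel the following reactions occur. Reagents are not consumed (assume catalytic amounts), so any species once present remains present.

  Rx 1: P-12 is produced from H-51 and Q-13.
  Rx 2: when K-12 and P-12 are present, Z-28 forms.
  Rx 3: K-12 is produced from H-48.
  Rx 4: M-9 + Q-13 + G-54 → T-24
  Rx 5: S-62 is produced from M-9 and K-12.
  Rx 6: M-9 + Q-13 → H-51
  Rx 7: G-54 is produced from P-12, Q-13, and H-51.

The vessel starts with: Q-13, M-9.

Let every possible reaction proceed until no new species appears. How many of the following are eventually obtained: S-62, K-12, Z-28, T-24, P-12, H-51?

M-9 and Q-13 present → H-51 forms (Rx 6).
H-51 and Q-13 present → P-12 forms (Rx 1).
P-12, Q-13, and H-51 present → G-54 forms (Rx 7).
M-9, Q-13, and G-54 present → T-24 forms (Rx 4).
S-62 would need M-9 and K-12 (Rx 5), but K-12 never forms.
K-12 would need H-48 (Rx 3), but H-48 never forms.
Z-28 would need K-12 and P-12 (Rx 2), but K-12 never forms.
T-24: reached.
P-12: reached.
H-51: reached.
Reached: T-24, P-12, and H-51 — 3 of the 6.

3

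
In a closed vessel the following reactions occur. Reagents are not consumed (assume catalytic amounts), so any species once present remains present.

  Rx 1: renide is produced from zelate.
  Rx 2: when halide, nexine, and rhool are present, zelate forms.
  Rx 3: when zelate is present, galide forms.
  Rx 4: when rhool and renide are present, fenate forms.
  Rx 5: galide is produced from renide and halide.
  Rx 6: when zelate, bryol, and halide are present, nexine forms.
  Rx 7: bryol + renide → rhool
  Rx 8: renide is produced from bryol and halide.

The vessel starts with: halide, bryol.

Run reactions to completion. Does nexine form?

nexine would need zelate, bryol, and halide (Rx 6), but zelate never forms.

No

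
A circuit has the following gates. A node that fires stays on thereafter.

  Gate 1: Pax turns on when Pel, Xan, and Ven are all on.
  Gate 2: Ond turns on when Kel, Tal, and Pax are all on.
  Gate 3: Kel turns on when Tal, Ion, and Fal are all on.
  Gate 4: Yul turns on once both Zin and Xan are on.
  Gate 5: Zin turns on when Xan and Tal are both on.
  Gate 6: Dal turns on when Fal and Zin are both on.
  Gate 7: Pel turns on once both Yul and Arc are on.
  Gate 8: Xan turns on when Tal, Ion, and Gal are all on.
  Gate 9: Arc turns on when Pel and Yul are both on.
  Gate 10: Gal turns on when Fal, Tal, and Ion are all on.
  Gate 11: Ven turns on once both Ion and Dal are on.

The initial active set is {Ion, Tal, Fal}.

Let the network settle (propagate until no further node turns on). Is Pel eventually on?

Pel would need Yul and Arc (Gate 7), but Arc never turns on.

No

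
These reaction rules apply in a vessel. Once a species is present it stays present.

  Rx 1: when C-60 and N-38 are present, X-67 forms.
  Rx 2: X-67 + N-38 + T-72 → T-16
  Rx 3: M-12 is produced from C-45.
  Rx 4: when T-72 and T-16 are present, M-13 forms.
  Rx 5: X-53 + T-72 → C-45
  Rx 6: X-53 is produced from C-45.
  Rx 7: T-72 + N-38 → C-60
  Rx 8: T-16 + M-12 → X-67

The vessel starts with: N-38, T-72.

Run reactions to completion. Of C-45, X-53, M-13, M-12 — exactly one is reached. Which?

T-72 and N-38 present → C-60 forms (Rx 7).
C-60 and N-38 present → X-67 forms (Rx 1).
X-67, N-38, and T-72 present → T-16 forms (Rx 2).
T-72 and T-16 present → M-13 forms (Rx 4).
C-45 would need X-53 and T-72 (Rx 5), but X-53 never forms. X-53 would need C-45 (Rx 6), but C-45 never forms. M-12 would need C-45 (Rx 3), but C-45 never forms.

M-13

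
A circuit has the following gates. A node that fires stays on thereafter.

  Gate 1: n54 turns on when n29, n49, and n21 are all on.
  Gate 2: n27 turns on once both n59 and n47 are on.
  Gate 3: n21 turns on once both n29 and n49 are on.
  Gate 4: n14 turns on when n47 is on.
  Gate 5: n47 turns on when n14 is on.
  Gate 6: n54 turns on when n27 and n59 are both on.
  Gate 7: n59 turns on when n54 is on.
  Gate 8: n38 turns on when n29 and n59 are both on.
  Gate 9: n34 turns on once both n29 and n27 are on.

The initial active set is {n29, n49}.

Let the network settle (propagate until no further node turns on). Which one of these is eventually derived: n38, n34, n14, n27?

n38

Gate 3: n29 and n49 on → n21 on.
Gate 1: n29, n49, and n21 on → n54 on.
Gate 7: n54 on → n59 on.
Gate 8: n29 and n59 on → n38 on.
n14 would need n47 (Gate 4), but n47 never turns on. n27 would need n59 and n47 (Gate 2), but n47 never turns on. n34 would need n29 and n27 (Gate 9), but n27 never turns on.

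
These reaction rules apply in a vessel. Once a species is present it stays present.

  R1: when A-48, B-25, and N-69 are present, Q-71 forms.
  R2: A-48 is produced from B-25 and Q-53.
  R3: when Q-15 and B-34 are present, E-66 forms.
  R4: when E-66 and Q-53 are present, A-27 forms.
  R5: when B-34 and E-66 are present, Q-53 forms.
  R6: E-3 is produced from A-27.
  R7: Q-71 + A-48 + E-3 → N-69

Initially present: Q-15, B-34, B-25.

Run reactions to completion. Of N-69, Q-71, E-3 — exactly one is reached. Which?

E-3

Q-15 and B-34 present → E-66 forms (R3).
B-34 and E-66 present → Q-53 forms (R5).
E-66 and Q-53 present → A-27 forms (R4).
A-27 present → E-3 forms (R6).
N-69 would need Q-71, A-48, and E-3 (R7), but Q-71 never forms. Q-71 would need A-48, B-25, and N-69 (R1), but N-69 never forms.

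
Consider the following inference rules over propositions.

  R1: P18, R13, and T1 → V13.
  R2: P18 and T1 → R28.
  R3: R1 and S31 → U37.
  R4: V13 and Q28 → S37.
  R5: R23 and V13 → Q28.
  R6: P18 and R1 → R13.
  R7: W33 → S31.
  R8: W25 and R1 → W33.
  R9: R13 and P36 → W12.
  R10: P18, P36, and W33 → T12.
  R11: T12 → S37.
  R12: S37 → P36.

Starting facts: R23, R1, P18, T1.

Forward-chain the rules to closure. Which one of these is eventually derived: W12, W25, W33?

W12

P18 and R1 hold, so R13 follows (R6).
From P18, R13, and T1, R1 gives V13.
R23 and V13 hold, so Q28 follows (R5).
From V13 and Q28, R4 gives S37.
From S37, R12 gives P36.
From R13 and P36, R9 gives W12.
No rule produces W25, and it is not given. W33 would need W25 and R1 (R8), but W25 is never established.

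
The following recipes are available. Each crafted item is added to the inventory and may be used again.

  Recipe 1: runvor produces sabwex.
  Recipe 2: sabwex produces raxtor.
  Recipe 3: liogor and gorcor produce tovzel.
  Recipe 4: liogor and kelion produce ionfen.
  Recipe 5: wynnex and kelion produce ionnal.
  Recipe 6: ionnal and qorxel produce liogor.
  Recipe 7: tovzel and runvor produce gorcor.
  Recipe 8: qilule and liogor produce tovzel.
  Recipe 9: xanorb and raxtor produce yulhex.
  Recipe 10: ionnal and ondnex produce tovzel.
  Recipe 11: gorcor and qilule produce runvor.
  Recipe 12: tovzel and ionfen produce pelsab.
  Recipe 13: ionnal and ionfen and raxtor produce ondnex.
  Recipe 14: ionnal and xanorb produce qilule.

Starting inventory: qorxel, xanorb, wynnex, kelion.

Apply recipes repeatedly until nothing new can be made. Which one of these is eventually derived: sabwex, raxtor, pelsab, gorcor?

wynnex and kelion → ionnal (Recipe 5).
Using Recipe 6, ionnal and qorxel make liogor.
ionnal and xanorb → qilule (Recipe 14).
Using Recipe 4, liogor and kelion make ionfen.
Using Recipe 8, qilule and liogor make tovzel.
Using Recipe 12, tovzel and ionfen make pelsab.
sabwex would need runvor (Recipe 1), but runvor is never obtained. raxtor would need sabwex (Recipe 2), but sabwex is never obtained. gorcor would need tovzel and runvor (Recipe 7), but runvor is never obtained.

pelsab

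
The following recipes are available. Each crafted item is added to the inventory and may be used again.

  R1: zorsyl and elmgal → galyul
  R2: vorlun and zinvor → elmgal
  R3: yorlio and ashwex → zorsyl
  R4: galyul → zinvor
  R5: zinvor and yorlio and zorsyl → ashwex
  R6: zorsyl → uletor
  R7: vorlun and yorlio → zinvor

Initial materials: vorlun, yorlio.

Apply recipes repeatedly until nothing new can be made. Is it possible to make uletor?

No

uletor would need zorsyl (R6), but zorsyl is never obtained.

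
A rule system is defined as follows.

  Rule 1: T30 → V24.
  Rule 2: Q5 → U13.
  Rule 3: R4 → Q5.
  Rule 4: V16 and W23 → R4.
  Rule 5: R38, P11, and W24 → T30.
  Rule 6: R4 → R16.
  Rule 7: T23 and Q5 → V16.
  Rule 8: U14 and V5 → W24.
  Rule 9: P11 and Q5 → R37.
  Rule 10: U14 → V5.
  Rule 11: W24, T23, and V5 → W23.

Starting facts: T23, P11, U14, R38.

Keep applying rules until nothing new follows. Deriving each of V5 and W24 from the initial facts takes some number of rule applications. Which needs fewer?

V5

V5: From U14, Rule 10 gives V5. [1 rule application]
W24: From U14, Rule 10 gives V5. From U14 and V5, Rule 8 gives W24. [2 rule applications]
V5 needs fewer.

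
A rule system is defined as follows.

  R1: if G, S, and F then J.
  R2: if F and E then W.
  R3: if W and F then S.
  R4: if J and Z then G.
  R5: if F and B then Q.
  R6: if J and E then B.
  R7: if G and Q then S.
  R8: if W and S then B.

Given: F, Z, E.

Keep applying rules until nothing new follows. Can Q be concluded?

From F and E, R2 gives W.
W and F hold, so S follows (R3).
W and S hold, so B follows (R8).
From F and B, R5 gives Q.

Yes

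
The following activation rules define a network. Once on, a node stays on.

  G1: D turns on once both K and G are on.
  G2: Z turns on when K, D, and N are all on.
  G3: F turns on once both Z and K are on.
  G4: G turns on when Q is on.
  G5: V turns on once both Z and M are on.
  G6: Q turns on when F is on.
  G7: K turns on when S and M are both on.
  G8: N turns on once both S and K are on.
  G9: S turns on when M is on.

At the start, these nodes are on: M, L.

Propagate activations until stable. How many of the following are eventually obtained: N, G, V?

M is on, so S turns on (G9).
G7: S and M on → K on.
G8: S and K on → N on.
N: reached.
G would need Q (G4), but Q never turns on.
V would need Z and M (G5), but Z never turns on.
Reached: N — 1 of the 3.

1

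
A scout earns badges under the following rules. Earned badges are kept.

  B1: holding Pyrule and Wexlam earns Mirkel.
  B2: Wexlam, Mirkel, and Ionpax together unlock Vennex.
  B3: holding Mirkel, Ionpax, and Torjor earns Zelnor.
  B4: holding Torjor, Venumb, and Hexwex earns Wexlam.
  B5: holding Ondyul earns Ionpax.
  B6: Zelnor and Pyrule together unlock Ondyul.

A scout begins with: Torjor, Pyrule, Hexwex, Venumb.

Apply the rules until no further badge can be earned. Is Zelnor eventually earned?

Zelnor would need Mirkel, Ionpax, and Torjor (B3), but Ionpax is never earned.

No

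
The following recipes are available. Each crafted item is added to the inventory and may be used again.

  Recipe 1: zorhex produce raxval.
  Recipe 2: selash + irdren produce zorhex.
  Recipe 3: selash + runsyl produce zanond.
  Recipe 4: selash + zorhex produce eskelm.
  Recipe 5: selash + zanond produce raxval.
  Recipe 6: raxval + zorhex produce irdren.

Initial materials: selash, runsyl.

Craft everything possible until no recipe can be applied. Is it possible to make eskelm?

eskelm would need selash and zorhex (Recipe 4), but zorhex is never obtained.

No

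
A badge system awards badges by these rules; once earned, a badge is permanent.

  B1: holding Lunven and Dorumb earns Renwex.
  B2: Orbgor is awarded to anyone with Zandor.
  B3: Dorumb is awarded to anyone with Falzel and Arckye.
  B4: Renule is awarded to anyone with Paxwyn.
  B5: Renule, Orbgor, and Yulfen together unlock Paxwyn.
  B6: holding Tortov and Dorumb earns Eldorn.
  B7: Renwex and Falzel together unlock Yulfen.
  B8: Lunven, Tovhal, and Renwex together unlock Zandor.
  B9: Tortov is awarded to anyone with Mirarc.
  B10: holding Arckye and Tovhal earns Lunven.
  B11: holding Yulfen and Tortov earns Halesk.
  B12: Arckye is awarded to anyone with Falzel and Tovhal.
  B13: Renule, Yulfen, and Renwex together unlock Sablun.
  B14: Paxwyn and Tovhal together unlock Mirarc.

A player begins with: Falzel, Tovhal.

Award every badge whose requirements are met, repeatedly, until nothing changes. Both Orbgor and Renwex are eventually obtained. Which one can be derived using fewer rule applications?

Renwex: With Falzel and Tovhal, Arckye is earned (B12). With Arckye and Tovhal, Lunven is earned (B10). With Falzel and Arckye, Dorumb is earned (B3). With Lunven and Dorumb, Renwex is earned (B1). [4 rule applications]
Orbgor: With Falzel and Tovhal, Arckye is earned (B12). With Arckye and Tovhal, Lunven is earned (B10). With Falzel and Arckye, Dorumb is earned (B3). With Lunven and Dorumb, Renwex is earned (B1). With Lunven, Tovhal, and Renwex, Zandor is earned (B8). With Zandor, Orbgor is earned (B2). [6 rule applications]
Renwex needs fewer.

Renwex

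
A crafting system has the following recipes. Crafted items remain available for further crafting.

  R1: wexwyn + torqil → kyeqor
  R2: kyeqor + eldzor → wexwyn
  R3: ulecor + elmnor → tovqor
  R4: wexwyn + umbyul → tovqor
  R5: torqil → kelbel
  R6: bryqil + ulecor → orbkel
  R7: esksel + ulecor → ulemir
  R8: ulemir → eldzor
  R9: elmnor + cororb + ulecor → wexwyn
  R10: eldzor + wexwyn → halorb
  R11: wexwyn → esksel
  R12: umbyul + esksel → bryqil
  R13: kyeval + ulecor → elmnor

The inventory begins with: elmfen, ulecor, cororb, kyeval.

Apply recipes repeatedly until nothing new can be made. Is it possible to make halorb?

Using R13, kyeval and ulecor make elmnor.
Using R9, elmnor, cororb, and ulecor make wexwyn.
wexwyn → esksel (R11).
Using R7, esksel and ulecor make ulemir.
ulemir → eldzor (R8).
eldzor + wexwyn → halorb (R10).

Yes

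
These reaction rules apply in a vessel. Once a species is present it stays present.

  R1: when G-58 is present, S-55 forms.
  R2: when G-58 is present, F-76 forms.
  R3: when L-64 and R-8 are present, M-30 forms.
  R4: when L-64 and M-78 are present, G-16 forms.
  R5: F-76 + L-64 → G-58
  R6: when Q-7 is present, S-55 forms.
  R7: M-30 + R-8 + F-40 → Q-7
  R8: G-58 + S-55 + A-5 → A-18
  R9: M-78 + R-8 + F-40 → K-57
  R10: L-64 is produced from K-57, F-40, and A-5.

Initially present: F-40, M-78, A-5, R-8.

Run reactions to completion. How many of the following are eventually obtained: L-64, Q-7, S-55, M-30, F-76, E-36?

M-78, R-8, and F-40 present → K-57 forms (R9).
K-57, F-40, and A-5 present → L-64 forms (R10).
L-64 and R-8 present → M-30 forms (R3).
M-30, R-8, and F-40 present → Q-7 forms (R7).
Q-7 present → S-55 forms (R6).
L-64: reached.
Q-7: reached.
S-55: reached.
M-30: reached.
F-76 would need G-58 (R2), but G-58 never forms.
No rule produces E-36, and it is not given.
Reached: L-64, Q-7, S-55, and M-30 — 4 of the 6.

4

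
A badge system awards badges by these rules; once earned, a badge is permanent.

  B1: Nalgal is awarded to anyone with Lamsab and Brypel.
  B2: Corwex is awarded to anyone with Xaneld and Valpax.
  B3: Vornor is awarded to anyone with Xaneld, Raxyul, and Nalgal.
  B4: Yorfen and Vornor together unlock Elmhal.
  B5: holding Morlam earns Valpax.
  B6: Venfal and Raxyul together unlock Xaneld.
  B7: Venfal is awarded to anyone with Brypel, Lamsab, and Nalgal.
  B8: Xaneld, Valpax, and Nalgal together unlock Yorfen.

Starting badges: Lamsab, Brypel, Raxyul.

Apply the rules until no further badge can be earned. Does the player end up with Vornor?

With Lamsab and Brypel, Nalgal is earned (B1).
With Brypel, Lamsab, and Nalgal, Venfal is earned (B7).
With Venfal and Raxyul, Xaneld is earned (B6).
With Xaneld, Raxyul, and Nalgal, Vornor is earned (B3).

Yes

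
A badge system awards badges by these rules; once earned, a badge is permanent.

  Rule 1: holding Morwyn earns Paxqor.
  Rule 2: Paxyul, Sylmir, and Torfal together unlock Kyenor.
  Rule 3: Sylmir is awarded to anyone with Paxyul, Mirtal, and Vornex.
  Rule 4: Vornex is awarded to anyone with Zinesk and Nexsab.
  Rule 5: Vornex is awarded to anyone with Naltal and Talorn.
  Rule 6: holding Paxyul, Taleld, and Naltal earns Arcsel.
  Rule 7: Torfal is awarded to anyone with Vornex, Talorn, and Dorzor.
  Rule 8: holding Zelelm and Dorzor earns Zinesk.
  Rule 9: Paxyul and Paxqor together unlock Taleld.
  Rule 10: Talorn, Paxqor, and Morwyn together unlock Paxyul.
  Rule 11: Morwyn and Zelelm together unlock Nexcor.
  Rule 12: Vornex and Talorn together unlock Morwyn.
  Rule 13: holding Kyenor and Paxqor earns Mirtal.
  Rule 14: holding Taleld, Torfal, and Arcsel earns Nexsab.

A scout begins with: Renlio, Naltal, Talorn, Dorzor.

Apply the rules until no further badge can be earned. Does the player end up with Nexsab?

With Naltal and Talorn, Vornex is earned (Rule 5).
With Vornex, Talorn, and Dorzor, Torfal is earned (Rule 7).
With Vornex and Talorn, Morwyn is earned (Rule 12).
With Morwyn, Paxqor is earned (Rule 1).
With Talorn, Paxqor, and Morwyn, Paxyul is earned (Rule 10).
With Paxyul and Paxqor, Taleld is earned (Rule 9).
With Paxyul, Taleld, and Naltal, Arcsel is earned (Rule 6).
With Taleld, Torfal, and Arcsel, Nexsab is earned (Rule 14).

Yes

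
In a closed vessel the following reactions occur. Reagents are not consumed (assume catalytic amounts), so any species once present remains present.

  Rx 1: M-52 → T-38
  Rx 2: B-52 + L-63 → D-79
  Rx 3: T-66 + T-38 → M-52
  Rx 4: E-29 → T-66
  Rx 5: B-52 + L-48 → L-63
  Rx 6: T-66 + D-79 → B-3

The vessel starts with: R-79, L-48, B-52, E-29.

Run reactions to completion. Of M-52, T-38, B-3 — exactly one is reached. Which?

E-29 present → T-66 forms (Rx 4).
B-52 and L-48 present → L-63 forms (Rx 5).
B-52 and L-63 present → D-79 forms (Rx 2).
T-66 and D-79 present → B-3 forms (Rx 6).
T-38 would need M-52 (Rx 1), but M-52 never forms. M-52 would need T-66 and T-38 (Rx 3), but T-38 never forms.

B-3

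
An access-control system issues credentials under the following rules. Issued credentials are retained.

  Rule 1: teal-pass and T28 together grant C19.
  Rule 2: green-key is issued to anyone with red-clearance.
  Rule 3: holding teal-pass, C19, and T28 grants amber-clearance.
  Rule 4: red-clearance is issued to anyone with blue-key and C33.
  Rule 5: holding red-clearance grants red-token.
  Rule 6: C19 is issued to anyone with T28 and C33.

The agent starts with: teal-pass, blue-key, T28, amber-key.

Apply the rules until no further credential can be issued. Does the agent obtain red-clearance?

red-clearance would need blue-key and C33 (Rule 4), but C33 is never granted.

No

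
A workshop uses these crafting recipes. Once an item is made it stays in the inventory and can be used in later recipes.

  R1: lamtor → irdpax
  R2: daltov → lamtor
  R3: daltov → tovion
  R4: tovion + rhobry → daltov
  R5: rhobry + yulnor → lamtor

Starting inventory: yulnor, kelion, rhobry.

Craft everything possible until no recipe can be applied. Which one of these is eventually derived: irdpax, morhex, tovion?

rhobry + yulnor → lamtor (R5).
lamtor → irdpax (R1).
No rule produces morhex, and it is not given. tovion would need daltov (R3), but daltov is never obtained.

irdpax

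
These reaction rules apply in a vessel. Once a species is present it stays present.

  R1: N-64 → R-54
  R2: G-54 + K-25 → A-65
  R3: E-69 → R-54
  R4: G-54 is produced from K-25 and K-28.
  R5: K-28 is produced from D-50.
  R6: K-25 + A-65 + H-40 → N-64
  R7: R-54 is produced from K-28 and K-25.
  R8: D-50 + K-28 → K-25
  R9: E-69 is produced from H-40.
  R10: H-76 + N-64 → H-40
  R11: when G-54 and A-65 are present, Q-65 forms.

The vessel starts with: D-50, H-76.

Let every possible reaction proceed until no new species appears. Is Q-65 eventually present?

D-50 present → K-28 forms (R5).
D-50 and K-28 present → K-25 forms (R8).
K-25 and K-28 present → G-54 forms (R4).
G-54 and K-25 present → A-65 forms (R2).
G-54 and A-65 present → Q-65 forms (R11).

Yes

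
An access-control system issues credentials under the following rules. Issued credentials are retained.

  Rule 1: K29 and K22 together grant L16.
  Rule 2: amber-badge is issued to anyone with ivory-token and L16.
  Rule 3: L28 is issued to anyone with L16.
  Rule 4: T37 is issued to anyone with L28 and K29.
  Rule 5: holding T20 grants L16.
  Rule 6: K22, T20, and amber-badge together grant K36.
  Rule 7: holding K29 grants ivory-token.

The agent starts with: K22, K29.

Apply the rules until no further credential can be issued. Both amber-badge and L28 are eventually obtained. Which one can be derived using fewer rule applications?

L28: Holding K29 and K22 grants L16 (Rule 1). Holding L16 grants L28 (Rule 3). [2 rule applications]
amber-badge: Holding K29 and K22 grants L16 (Rule 1). Holding K29 grants ivory-token (Rule 7). Holding ivory-token and L16 grants amber-badge (Rule 2). [3 rule applications]
L28 needs fewer.

L28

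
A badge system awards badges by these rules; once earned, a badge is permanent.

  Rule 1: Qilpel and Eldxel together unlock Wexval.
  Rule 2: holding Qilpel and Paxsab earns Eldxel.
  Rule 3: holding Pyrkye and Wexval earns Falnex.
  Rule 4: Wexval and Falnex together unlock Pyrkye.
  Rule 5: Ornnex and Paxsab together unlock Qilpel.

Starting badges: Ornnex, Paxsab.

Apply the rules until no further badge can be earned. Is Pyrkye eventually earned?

Pyrkye would need Wexval and Falnex (Rule 4), but Falnex is never earned.

No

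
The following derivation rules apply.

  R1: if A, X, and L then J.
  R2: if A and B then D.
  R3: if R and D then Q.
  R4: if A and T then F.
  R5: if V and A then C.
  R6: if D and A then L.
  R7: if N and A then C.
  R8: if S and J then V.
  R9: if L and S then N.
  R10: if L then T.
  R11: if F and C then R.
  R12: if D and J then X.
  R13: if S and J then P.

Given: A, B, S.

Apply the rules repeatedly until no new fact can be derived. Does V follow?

No

V would need S and J (R8), but J is never established.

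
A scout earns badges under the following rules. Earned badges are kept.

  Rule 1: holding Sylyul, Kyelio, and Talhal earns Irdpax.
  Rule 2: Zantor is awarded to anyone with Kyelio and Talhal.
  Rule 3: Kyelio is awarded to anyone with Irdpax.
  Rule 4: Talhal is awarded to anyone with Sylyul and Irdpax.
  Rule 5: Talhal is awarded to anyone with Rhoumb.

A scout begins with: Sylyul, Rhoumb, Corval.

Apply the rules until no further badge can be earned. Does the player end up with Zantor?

No

Zantor would need Kyelio and Talhal (Rule 2), but Kyelio is never earned.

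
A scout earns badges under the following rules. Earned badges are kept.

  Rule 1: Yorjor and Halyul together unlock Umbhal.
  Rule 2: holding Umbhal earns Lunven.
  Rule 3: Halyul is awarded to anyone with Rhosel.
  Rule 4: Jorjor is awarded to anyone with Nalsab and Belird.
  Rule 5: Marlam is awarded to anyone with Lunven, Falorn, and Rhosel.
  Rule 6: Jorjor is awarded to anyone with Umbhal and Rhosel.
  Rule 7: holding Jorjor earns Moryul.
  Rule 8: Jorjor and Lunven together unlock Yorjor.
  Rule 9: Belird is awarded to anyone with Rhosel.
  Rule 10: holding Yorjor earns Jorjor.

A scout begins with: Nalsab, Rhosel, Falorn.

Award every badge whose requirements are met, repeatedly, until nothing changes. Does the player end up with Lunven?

No

Lunven would need Umbhal (Rule 2), but Umbhal is never earned.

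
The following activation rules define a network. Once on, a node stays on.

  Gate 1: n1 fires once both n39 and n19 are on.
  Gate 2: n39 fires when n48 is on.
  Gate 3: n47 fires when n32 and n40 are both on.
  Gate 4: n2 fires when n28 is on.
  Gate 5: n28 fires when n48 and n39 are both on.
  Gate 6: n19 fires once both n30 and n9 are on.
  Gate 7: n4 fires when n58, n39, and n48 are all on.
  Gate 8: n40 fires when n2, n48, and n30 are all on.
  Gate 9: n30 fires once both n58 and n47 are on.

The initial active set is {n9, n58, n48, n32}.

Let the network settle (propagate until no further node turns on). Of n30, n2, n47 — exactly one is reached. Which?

n2

Gate 2: n48 on → n39 on.
n48 and n39 are on, so n28 fires (Gate 5).
Gate 4: n28 on → n2 on.
n30 would need n58 and n47 (Gate 9), but n47 never turns on. n47 would need n32 and n40 (Gate 3), but n40 never turns on.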